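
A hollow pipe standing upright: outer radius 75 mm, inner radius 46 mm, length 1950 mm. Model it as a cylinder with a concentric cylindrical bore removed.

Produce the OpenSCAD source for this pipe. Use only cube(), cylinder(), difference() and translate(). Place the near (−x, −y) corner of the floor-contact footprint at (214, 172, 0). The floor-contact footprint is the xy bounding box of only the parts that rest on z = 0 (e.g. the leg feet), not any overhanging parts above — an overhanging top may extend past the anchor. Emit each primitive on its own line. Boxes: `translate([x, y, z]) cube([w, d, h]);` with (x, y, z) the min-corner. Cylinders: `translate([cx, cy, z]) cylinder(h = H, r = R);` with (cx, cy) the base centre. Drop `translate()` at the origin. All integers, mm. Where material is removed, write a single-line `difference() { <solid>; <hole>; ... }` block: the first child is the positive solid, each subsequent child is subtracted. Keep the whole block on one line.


difference() { translate([289, 247, 0]) cylinder(h = 1950, r = 75); translate([289, 247, 0]) cylinder(h = 1950, r = 46); }


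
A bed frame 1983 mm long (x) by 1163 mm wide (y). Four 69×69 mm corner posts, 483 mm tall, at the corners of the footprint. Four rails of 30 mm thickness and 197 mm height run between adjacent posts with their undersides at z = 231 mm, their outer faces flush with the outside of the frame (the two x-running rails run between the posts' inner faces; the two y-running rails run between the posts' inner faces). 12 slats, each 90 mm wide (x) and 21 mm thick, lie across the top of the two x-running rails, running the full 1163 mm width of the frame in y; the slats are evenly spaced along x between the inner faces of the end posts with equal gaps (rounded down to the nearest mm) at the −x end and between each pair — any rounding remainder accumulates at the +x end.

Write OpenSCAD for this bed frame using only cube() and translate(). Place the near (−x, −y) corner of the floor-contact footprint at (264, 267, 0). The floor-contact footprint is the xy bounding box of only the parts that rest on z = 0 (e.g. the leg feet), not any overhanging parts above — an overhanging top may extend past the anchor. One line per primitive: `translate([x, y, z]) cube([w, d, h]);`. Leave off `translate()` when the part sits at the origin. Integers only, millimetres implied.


translate([264, 267, 0]) cube([69, 69, 483]);
translate([264, 1361, 0]) cube([69, 69, 483]);
translate([2178, 267, 0]) cube([69, 69, 483]);
translate([2178, 1361, 0]) cube([69, 69, 483]);
translate([333, 267, 231]) cube([1845, 30, 197]);
translate([333, 1400, 231]) cube([1845, 30, 197]);
translate([264, 336, 231]) cube([30, 1025, 197]);
translate([2217, 336, 231]) cube([30, 1025, 197]);
translate([391, 267, 428]) cube([90, 1163, 21]);
translate([539, 267, 428]) cube([90, 1163, 21]);
translate([687, 267, 428]) cube([90, 1163, 21]);
translate([835, 267, 428]) cube([90, 1163, 21]);
translate([983, 267, 428]) cube([90, 1163, 21]);
translate([1131, 267, 428]) cube([90, 1163, 21]);
translate([1279, 267, 428]) cube([90, 1163, 21]);
translate([1427, 267, 428]) cube([90, 1163, 21]);
translate([1575, 267, 428]) cube([90, 1163, 21]);
translate([1723, 267, 428]) cube([90, 1163, 21]);
translate([1871, 267, 428]) cube([90, 1163, 21]);
translate([2019, 267, 428]) cube([90, 1163, 21]);


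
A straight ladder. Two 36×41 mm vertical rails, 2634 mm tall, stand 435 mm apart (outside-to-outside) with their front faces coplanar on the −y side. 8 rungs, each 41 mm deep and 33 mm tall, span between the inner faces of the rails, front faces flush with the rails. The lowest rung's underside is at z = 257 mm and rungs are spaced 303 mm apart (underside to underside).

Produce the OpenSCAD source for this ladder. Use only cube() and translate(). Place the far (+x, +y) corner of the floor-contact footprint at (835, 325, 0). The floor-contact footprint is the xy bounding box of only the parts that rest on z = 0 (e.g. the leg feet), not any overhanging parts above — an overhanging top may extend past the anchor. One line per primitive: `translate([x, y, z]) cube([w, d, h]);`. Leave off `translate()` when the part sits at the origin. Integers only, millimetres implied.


translate([400, 284, 0]) cube([36, 41, 2634]);
translate([799, 284, 0]) cube([36, 41, 2634]);
translate([436, 284, 257]) cube([363, 41, 33]);
translate([436, 284, 560]) cube([363, 41, 33]);
translate([436, 284, 863]) cube([363, 41, 33]);
translate([436, 284, 1166]) cube([363, 41, 33]);
translate([436, 284, 1469]) cube([363, 41, 33]);
translate([436, 284, 1772]) cube([363, 41, 33]);
translate([436, 284, 2075]) cube([363, 41, 33]);
translate([436, 284, 2378]) cube([363, 41, 33]);


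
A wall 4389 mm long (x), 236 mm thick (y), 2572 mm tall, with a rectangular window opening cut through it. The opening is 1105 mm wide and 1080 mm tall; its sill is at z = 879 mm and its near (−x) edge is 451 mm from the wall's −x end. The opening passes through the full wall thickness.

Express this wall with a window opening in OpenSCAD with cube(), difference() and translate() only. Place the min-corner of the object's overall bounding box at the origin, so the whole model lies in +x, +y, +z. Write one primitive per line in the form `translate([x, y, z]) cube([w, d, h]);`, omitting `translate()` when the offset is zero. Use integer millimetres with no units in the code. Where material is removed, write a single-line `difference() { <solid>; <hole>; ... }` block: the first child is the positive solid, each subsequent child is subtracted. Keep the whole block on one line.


difference() { cube([4389, 236, 2572]); translate([451, 0, 879]) cube([1105, 236, 1080]); }


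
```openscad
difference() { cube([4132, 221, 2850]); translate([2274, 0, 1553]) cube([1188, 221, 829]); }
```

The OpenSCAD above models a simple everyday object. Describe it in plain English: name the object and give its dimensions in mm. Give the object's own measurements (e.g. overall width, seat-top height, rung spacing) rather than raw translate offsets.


A wall 4132 mm long (x), 221 mm thick (y), 2850 mm tall, with a rectangular window opening cut through it. The opening is 1188 mm wide and 829 mm tall; its sill is at z = 1553 mm and its near (−x) edge is 2274 mm from the wall's −x end. The opening passes through the full wall thickness.


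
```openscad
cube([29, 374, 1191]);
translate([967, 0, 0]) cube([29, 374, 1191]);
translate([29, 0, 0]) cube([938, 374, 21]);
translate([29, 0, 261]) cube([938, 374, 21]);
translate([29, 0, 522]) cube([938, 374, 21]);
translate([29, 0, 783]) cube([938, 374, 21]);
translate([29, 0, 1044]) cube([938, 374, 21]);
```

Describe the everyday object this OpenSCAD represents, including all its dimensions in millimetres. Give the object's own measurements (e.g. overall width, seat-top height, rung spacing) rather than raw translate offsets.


An open bookshelf. Two side panels, each 29 mm thick, 374 mm deep and 1191 mm tall, stand 996 mm apart (outside-to-outside). Between them sit 5 shelves, each 21 mm thick and 374 mm deep, spanning the full gap between the sides. The bottom shelf rests on the floor (its underside at z = 0) and the clear gap between one shelf's top and the next shelf's underside is 240 mm.


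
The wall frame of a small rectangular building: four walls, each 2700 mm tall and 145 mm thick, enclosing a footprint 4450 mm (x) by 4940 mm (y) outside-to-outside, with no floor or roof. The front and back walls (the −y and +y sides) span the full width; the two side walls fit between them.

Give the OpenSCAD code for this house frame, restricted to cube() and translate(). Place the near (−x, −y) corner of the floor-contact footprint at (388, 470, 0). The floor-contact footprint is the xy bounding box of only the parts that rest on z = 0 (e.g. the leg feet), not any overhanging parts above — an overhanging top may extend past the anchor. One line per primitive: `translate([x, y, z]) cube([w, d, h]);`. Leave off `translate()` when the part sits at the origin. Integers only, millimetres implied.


translate([388, 470, 0]) cube([4450, 145, 2700]);
translate([388, 5265, 0]) cube([4450, 145, 2700]);
translate([388, 615, 0]) cube([145, 4650, 2700]);
translate([4693, 615, 0]) cube([145, 4650, 2700]);


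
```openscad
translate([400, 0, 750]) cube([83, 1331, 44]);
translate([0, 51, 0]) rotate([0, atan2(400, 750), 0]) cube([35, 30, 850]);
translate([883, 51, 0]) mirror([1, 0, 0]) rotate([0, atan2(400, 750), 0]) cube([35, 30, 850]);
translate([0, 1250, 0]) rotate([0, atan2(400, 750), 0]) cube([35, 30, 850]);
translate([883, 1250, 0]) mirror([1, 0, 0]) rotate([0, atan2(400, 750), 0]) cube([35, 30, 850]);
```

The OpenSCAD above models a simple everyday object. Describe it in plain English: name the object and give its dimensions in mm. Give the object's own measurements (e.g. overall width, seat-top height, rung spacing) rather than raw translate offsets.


A sawhorse. A 83×1331×44 mm beam (x, y, z) sits on two A-frame leg pairs. Each pair is two raked legs of 35×30 mm section (30 mm along y) splaying symmetrically in x. Each leg rises 750 mm vertically over 400 mm of horizontal reach and is 850 mm long along its own axis. Every leg's outer bottom edge rests on the floor and its outer top edge meets a bottom edge of the beam — the left legs (tilting toward +x) meet the beam's −x bottom edge, the right legs (their mirror images, tilting toward −x) meet its +x bottom edge — so the leg tops tuck under the beam, the beam's underside is 750 mm above the floor, and the feet are 883 mm apart outside-to-outside with the beam centred between them. The two leg pairs are set in 51 mm from either end of the beam.


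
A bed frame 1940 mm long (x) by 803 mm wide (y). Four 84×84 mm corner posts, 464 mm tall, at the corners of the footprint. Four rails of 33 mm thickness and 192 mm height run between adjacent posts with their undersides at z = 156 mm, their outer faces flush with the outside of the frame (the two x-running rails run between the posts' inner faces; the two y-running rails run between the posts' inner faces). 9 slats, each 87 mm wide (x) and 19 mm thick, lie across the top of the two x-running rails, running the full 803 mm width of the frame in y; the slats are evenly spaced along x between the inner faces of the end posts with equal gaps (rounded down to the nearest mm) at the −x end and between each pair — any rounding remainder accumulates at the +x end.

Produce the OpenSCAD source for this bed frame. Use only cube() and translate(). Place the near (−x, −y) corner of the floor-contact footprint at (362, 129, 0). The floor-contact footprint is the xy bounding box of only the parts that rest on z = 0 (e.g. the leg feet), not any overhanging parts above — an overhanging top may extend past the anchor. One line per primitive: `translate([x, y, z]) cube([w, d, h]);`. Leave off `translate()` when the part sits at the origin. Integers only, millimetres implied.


translate([362, 129, 0]) cube([84, 84, 464]);
translate([362, 848, 0]) cube([84, 84, 464]);
translate([2218, 129, 0]) cube([84, 84, 464]);
translate([2218, 848, 0]) cube([84, 84, 464]);
translate([446, 129, 156]) cube([1772, 33, 192]);
translate([446, 899, 156]) cube([1772, 33, 192]);
translate([362, 213, 156]) cube([33, 635, 192]);
translate([2269, 213, 156]) cube([33, 635, 192]);
translate([544, 129, 348]) cube([87, 803, 19]);
translate([729, 129, 348]) cube([87, 803, 19]);
translate([914, 129, 348]) cube([87, 803, 19]);
translate([1099, 129, 348]) cube([87, 803, 19]);
translate([1284, 129, 348]) cube([87, 803, 19]);
translate([1469, 129, 348]) cube([87, 803, 19]);
translate([1654, 129, 348]) cube([87, 803, 19]);
translate([1839, 129, 348]) cube([87, 803, 19]);
translate([2024, 129, 348]) cube([87, 803, 19]);


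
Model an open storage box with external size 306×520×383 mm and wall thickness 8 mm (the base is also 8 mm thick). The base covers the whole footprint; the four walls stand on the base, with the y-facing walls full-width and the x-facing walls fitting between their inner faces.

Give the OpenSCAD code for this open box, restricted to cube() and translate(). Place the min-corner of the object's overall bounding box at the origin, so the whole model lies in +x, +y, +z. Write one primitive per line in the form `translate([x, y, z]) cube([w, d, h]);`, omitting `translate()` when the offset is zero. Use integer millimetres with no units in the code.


cube([306, 520, 8]);
translate([0, 0, 8]) cube([306, 8, 375]);
translate([0, 512, 8]) cube([306, 8, 375]);
translate([0, 8, 8]) cube([8, 504, 375]);
translate([298, 8, 8]) cube([8, 504, 375]);


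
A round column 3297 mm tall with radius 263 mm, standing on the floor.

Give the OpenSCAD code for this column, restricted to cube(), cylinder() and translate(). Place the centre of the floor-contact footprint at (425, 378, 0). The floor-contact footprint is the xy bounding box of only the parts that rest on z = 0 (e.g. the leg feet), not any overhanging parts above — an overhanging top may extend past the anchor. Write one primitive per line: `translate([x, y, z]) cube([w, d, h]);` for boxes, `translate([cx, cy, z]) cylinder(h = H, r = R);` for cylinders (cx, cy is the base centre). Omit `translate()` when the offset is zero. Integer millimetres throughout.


translate([425, 378, 0]) cylinder(h = 3297, r = 263);


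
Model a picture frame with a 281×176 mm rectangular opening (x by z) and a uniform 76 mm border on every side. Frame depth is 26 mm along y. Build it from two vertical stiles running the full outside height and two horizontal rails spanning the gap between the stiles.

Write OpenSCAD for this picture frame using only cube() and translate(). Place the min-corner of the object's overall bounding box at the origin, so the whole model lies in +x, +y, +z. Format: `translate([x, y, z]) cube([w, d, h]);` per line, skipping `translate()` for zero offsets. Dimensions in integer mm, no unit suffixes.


cube([76, 26, 328]);
translate([357, 0, 0]) cube([76, 26, 328]);
translate([76, 0, 0]) cube([281, 26, 76]);
translate([76, 0, 252]) cube([281, 26, 76]);


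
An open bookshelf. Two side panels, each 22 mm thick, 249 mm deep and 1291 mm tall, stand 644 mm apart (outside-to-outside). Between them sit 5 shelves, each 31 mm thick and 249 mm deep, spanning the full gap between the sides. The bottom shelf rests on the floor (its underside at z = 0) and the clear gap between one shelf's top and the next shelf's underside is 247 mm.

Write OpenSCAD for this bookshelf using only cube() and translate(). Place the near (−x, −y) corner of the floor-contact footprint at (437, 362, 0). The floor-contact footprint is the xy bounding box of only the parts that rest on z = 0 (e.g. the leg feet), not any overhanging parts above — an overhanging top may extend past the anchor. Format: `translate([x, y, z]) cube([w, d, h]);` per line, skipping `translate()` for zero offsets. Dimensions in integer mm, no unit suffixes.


translate([437, 362, 0]) cube([22, 249, 1291]);
translate([1059, 362, 0]) cube([22, 249, 1291]);
translate([459, 362, 0]) cube([600, 249, 31]);
translate([459, 362, 278]) cube([600, 249, 31]);
translate([459, 362, 556]) cube([600, 249, 31]);
translate([459, 362, 834]) cube([600, 249, 31]);
translate([459, 362, 1112]) cube([600, 249, 31]);


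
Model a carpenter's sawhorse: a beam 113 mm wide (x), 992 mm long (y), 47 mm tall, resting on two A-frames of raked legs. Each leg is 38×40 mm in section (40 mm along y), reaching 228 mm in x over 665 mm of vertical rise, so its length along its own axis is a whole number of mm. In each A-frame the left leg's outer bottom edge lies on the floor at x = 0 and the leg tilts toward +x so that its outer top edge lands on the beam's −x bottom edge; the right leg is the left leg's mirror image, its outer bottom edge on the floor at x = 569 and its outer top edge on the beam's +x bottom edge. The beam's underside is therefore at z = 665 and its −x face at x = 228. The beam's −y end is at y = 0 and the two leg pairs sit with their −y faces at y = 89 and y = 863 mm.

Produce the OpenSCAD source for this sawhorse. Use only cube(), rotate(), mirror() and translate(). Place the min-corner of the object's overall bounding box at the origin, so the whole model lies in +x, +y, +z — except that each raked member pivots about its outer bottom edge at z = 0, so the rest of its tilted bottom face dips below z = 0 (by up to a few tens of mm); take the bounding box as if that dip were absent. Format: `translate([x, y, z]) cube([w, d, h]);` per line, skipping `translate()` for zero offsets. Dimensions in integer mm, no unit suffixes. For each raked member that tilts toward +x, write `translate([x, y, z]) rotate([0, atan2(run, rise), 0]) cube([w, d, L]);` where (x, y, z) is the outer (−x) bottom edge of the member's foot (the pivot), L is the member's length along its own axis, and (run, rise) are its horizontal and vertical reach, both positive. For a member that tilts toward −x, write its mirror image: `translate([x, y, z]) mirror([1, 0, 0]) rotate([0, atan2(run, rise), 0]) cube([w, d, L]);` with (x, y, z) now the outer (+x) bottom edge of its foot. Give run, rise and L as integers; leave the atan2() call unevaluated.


translate([228, 0, 665]) cube([113, 992, 47]);
translate([0, 89, 0]) rotate([0, atan2(228, 665), 0]) cube([38, 40, 703]);
translate([569, 89, 0]) mirror([1, 0, 0]) rotate([0, atan2(228, 665), 0]) cube([38, 40, 703]);
translate([0, 863, 0]) rotate([0, atan2(228, 665), 0]) cube([38, 40, 703]);
translate([569, 863, 0]) mirror([1, 0, 0]) rotate([0, atan2(228, 665), 0]) cube([38, 40, 703]);


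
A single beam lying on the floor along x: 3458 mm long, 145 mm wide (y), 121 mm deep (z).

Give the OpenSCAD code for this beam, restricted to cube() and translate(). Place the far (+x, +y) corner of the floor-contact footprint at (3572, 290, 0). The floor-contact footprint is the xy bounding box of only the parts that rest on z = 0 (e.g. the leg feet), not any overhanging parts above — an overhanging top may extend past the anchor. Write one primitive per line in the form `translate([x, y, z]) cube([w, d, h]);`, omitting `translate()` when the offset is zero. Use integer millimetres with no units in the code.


translate([114, 145, 0]) cube([3458, 145, 121]);


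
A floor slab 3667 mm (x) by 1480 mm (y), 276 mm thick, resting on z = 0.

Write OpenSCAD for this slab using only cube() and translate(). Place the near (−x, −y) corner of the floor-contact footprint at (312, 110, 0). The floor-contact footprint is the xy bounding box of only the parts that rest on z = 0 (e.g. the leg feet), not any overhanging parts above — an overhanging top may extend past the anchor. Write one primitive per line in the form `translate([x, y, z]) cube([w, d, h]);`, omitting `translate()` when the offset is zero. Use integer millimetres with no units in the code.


translate([312, 110, 0]) cube([3667, 1480, 276]);


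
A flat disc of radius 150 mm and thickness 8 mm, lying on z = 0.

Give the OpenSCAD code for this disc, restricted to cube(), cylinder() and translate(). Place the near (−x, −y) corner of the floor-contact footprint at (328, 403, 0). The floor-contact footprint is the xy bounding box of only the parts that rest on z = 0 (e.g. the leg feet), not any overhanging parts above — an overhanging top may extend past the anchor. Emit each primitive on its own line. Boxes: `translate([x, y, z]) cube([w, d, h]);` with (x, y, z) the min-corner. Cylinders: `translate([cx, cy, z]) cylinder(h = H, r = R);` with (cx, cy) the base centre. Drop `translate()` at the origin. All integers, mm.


translate([478, 553, 0]) cylinder(h = 8, r = 150);


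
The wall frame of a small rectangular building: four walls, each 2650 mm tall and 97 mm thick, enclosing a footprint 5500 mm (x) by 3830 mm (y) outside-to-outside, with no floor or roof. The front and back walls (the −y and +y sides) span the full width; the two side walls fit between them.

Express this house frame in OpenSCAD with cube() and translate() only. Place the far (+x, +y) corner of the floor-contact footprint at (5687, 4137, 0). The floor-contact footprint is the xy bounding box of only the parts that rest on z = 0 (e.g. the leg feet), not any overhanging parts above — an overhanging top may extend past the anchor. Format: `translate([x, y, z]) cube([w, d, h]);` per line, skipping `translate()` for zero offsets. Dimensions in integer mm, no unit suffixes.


translate([187, 307, 0]) cube([5500, 97, 2650]);
translate([187, 4040, 0]) cube([5500, 97, 2650]);
translate([187, 404, 0]) cube([97, 3636, 2650]);
translate([5590, 404, 0]) cube([97, 3636, 2650]);


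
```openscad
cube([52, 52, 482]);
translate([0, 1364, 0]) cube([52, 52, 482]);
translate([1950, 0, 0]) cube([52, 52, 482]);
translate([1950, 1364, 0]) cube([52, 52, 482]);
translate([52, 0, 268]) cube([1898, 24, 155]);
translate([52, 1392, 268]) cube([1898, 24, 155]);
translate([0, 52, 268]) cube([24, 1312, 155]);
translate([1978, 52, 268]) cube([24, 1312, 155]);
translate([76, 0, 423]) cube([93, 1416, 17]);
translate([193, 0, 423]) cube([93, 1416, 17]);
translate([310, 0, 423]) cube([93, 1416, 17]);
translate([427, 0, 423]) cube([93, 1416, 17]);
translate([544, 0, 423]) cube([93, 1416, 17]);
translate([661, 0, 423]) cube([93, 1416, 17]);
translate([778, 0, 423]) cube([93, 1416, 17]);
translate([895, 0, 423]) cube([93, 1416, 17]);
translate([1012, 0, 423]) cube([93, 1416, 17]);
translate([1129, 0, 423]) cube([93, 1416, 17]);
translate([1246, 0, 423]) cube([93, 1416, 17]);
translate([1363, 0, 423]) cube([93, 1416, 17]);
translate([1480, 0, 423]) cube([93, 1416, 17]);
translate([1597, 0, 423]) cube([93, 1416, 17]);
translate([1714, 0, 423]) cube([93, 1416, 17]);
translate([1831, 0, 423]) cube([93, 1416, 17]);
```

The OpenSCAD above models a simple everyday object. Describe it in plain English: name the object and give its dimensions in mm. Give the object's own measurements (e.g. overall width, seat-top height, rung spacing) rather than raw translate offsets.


A bed frame 2002 mm long (x) by 1416 mm wide (y). Four 52×52 mm corner posts, 482 mm tall, at the corners of the footprint. Four rails of 24 mm thickness and 155 mm height run between adjacent posts with their undersides at z = 268 mm, their outer faces flush with the outside of the frame (the two x-running rails run between the posts' inner faces; the two y-running rails run between the posts' inner faces). 16 slats, each 93 mm wide (x) and 17 mm thick, lie across the top of the two x-running rails, running the full 1416 mm width of the frame in y; along x they sit between the end posts with a 24 mm gap after the −x posts and between neighbouring slats, leaving 26 mm before the +x posts.


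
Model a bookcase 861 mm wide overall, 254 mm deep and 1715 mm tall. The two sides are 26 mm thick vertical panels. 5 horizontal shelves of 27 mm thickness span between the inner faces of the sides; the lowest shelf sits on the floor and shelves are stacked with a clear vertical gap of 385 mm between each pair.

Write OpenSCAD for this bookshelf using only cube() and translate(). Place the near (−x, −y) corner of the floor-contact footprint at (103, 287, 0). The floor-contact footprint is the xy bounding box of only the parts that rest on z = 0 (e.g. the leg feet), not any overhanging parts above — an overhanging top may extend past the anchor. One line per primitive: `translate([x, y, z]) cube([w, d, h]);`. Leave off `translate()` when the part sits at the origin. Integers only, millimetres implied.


translate([103, 287, 0]) cube([26, 254, 1715]);
translate([938, 287, 0]) cube([26, 254, 1715]);
translate([129, 287, 0]) cube([809, 254, 27]);
translate([129, 287, 412]) cube([809, 254, 27]);
translate([129, 287, 824]) cube([809, 254, 27]);
translate([129, 287, 1236]) cube([809, 254, 27]);
translate([129, 287, 1648]) cube([809, 254, 27]);


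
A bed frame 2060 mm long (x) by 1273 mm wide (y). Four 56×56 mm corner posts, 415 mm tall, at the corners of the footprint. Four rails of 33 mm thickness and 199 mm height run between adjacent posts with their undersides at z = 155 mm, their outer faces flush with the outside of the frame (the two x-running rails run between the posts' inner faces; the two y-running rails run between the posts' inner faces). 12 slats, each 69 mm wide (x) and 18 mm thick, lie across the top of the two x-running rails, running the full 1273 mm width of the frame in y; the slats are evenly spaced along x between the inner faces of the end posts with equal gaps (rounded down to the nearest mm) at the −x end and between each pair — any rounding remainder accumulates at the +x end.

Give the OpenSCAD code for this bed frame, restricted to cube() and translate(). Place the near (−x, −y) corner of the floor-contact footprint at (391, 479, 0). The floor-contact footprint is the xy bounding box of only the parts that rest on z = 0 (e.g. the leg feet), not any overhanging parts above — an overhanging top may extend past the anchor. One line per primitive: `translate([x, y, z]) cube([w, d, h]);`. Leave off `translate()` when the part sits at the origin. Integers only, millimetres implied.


translate([391, 479, 0]) cube([56, 56, 415]);
translate([391, 1696, 0]) cube([56, 56, 415]);
translate([2395, 479, 0]) cube([56, 56, 415]);
translate([2395, 1696, 0]) cube([56, 56, 415]);
translate([447, 479, 155]) cube([1948, 33, 199]);
translate([447, 1719, 155]) cube([1948, 33, 199]);
translate([391, 535, 155]) cube([33, 1161, 199]);
translate([2418, 535, 155]) cube([33, 1161, 199]);
translate([533, 479, 354]) cube([69, 1273, 18]);
translate([688, 479, 354]) cube([69, 1273, 18]);
translate([843, 479, 354]) cube([69, 1273, 18]);
translate([998, 479, 354]) cube([69, 1273, 18]);
translate([1153, 479, 354]) cube([69, 1273, 18]);
translate([1308, 479, 354]) cube([69, 1273, 18]);
translate([1463, 479, 354]) cube([69, 1273, 18]);
translate([1618, 479, 354]) cube([69, 1273, 18]);
translate([1773, 479, 354]) cube([69, 1273, 18]);
translate([1928, 479, 354]) cube([69, 1273, 18]);
translate([2083, 479, 354]) cube([69, 1273, 18]);
translate([2238, 479, 354]) cube([69, 1273, 18]);


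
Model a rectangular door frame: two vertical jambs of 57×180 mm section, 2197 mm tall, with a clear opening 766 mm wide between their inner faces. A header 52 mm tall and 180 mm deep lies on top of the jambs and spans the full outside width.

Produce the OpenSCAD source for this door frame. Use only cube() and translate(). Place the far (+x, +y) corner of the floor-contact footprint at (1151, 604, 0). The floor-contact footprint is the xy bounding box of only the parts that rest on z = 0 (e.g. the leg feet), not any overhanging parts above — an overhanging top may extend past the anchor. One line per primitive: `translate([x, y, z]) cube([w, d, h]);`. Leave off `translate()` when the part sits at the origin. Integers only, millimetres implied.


translate([271, 424, 0]) cube([57, 180, 2197]);
translate([1094, 424, 0]) cube([57, 180, 2197]);
translate([271, 424, 2197]) cube([880, 180, 52]);


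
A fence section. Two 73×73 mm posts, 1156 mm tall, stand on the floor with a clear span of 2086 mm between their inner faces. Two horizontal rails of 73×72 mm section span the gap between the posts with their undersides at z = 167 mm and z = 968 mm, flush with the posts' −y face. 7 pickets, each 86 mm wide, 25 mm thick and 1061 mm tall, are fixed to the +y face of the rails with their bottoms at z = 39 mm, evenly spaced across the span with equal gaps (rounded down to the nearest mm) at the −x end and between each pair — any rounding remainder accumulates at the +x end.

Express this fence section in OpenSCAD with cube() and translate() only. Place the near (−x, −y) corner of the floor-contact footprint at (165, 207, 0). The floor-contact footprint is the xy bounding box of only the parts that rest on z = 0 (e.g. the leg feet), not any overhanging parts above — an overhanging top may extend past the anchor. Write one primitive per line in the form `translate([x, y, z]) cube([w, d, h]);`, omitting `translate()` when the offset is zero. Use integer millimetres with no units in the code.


translate([165, 207, 0]) cube([73, 73, 1156]);
translate([2324, 207, 0]) cube([73, 73, 1156]);
translate([238, 207, 167]) cube([2086, 73, 72]);
translate([238, 207, 968]) cube([2086, 73, 72]);
translate([423, 280, 39]) cube([86, 25, 1061]);
translate([694, 280, 39]) cube([86, 25, 1061]);
translate([965, 280, 39]) cube([86, 25, 1061]);
translate([1236, 280, 39]) cube([86, 25, 1061]);
translate([1507, 280, 39]) cube([86, 25, 1061]);
translate([1778, 280, 39]) cube([86, 25, 1061]);
translate([2049, 280, 39]) cube([86, 25, 1061]);


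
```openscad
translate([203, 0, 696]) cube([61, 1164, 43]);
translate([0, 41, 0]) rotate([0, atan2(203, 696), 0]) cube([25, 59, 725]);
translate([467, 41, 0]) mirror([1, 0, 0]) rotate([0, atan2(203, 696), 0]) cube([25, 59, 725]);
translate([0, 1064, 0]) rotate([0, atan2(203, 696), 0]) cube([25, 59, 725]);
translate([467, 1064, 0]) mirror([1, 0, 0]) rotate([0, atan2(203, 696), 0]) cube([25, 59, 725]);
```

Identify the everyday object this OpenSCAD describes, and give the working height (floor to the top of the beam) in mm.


A sawhorse. The overall height is 739 mm.

A beam across two mirrored pairs of raked legs — a sawhorse. The beam's underside is at z = 696 (matching the legs' vertical rise in atan2(203, 696)) and the beam is 43 mm tall, so its top is at 696 + 43 = 739 mm. The raked legs top out at the beam's underside, so that is the highest point.


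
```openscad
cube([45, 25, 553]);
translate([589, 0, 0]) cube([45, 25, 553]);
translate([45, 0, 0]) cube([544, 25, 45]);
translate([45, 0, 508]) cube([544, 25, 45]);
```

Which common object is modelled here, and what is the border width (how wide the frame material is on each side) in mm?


A picture frame. The border width is 45 mm.

Four thin pieces enclosing a rectangular opening — a picture frame. The two full-height stiles are 553 mm tall; the top rail sits at z = 508 and is 45 mm tall, so the border above the opening is 553 − 508 = 45 mm, matching the stile x-width.


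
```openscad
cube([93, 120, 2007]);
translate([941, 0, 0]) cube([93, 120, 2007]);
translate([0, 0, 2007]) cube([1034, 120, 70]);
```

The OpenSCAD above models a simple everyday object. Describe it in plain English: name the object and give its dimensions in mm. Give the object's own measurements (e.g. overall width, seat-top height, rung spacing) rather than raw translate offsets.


A door frame. The clear opening is 848 mm wide and 2007 mm high. Two 93 mm wide jambs, 120 mm deep, stand either side of the opening from the floor to the top of the opening. A 70 mm thick head sits across the top of both jambs, spanning the full outside width of the frame.


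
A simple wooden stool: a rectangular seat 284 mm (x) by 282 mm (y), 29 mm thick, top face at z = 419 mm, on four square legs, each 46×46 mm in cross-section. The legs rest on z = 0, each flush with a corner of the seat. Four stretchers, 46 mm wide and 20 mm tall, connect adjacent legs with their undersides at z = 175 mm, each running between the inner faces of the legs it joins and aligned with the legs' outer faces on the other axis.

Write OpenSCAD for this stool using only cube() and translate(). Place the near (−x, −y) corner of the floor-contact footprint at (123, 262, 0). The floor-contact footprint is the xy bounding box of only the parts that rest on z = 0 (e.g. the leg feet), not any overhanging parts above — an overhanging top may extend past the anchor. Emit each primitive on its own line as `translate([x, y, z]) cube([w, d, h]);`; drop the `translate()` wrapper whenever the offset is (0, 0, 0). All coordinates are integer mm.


translate([123, 262, 390]) cube([284, 282, 29]);
translate([123, 262, 0]) cube([46, 46, 390]);
translate([361, 262, 0]) cube([46, 46, 390]);
translate([123, 498, 0]) cube([46, 46, 390]);
translate([361, 498, 0]) cube([46, 46, 390]);
translate([169, 262, 175]) cube([192, 46, 20]);
translate([169, 498, 175]) cube([192, 46, 20]);
translate([123, 308, 175]) cube([46, 190, 20]);
translate([361, 308, 175]) cube([46, 190, 20]);


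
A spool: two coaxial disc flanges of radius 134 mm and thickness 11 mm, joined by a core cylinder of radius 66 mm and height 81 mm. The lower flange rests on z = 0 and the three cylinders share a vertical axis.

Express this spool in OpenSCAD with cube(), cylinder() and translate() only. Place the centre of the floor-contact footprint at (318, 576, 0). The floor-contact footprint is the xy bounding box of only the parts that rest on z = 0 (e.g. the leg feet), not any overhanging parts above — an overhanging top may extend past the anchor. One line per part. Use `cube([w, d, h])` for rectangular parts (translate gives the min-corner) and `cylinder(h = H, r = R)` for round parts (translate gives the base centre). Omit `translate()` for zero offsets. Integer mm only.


translate([318, 576, 0]) cylinder(h = 11, r = 134);
translate([318, 576, 11]) cylinder(h = 81, r = 66);
translate([318, 576, 92]) cylinder(h = 11, r = 134);


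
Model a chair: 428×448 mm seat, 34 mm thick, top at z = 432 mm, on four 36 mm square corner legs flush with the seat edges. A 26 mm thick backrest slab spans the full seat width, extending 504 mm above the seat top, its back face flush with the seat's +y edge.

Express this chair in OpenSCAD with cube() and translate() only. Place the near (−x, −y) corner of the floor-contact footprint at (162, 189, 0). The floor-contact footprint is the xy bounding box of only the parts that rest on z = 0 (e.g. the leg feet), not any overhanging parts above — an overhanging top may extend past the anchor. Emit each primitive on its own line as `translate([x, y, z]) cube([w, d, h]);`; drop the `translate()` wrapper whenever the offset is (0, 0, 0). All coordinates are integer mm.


translate([162, 189, 398]) cube([428, 448, 34]);
translate([162, 189, 0]) cube([36, 36, 398]);
translate([554, 189, 0]) cube([36, 36, 398]);
translate([162, 601, 0]) cube([36, 36, 398]);
translate([554, 601, 0]) cube([36, 36, 398]);
translate([162, 611, 432]) cube([428, 26, 504]);


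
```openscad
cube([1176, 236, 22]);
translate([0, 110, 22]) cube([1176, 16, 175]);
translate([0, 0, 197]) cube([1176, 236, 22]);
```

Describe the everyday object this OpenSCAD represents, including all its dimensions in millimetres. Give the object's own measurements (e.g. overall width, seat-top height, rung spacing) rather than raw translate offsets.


An I-beam lying along x, 1176 mm long. Overall section height 219 mm. Two flanges 236 mm wide (y) and 22 mm thick, one on the floor and one at the top; a web 16 mm thick runs between them, centred on the flange width.


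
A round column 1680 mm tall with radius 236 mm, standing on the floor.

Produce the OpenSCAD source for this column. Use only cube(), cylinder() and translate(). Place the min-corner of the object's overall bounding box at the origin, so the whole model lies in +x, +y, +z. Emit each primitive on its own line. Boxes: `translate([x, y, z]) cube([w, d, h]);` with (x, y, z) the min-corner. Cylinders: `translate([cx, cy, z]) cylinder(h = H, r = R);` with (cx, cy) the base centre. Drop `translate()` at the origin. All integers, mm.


translate([236, 236, 0]) cylinder(h = 1680, r = 236);


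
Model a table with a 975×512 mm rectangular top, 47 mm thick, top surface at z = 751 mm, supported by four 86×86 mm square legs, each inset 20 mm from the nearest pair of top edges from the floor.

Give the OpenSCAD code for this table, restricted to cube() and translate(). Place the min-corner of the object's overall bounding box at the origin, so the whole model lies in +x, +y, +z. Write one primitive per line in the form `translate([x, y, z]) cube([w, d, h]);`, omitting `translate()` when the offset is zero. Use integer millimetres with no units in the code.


translate([0, 0, 704]) cube([975, 512, 47]);
translate([20, 20, 0]) cube([86, 86, 704]);
translate([869, 20, 0]) cube([86, 86, 704]);
translate([20, 406, 0]) cube([86, 86, 704]);
translate([869, 406, 0]) cube([86, 86, 704]);


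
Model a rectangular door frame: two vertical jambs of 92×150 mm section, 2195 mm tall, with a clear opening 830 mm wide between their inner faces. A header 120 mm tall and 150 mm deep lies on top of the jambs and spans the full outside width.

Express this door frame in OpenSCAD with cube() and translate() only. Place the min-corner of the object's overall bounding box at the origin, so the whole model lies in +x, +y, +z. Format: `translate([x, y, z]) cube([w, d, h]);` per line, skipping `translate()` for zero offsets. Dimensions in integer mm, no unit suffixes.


cube([92, 150, 2195]);
translate([922, 0, 0]) cube([92, 150, 2195]);
translate([0, 0, 2195]) cube([1014, 150, 120]);


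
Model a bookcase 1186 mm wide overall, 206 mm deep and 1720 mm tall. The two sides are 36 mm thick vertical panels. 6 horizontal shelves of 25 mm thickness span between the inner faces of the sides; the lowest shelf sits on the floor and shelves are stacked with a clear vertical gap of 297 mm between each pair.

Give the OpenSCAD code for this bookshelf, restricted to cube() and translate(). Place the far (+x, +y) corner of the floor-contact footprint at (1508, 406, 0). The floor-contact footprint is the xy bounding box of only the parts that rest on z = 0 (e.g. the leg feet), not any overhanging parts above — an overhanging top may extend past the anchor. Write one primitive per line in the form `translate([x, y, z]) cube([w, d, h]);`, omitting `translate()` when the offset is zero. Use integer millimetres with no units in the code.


translate([322, 200, 0]) cube([36, 206, 1720]);
translate([1472, 200, 0]) cube([36, 206, 1720]);
translate([358, 200, 0]) cube([1114, 206, 25]);
translate([358, 200, 322]) cube([1114, 206, 25]);
translate([358, 200, 644]) cube([1114, 206, 25]);
translate([358, 200, 966]) cube([1114, 206, 25]);
translate([358, 200, 1288]) cube([1114, 206, 25]);
translate([358, 200, 1610]) cube([1114, 206, 25]);


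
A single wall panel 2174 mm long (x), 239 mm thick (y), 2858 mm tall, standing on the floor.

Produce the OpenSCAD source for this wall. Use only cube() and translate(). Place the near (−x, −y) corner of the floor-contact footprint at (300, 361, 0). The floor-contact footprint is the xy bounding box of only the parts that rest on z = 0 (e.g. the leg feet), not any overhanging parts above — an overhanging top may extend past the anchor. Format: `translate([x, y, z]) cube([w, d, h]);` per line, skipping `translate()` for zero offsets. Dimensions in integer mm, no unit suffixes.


translate([300, 361, 0]) cube([2174, 239, 2858]);


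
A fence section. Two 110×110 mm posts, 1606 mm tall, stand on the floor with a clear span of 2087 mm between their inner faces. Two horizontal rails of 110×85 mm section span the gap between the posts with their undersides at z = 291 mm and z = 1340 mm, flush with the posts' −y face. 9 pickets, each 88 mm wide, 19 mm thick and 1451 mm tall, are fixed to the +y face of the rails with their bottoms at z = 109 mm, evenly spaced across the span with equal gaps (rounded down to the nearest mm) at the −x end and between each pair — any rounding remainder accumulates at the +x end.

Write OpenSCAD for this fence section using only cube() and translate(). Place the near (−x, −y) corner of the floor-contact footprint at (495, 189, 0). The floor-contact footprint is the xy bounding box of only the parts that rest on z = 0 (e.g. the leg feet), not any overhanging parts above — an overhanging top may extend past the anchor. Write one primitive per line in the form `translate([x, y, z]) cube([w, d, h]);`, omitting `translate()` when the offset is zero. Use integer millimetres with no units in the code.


translate([495, 189, 0]) cube([110, 110, 1606]);
translate([2692, 189, 0]) cube([110, 110, 1606]);
translate([605, 189, 291]) cube([2087, 110, 85]);
translate([605, 189, 1340]) cube([2087, 110, 85]);
translate([734, 299, 109]) cube([88, 19, 1451]);
translate([951, 299, 109]) cube([88, 19, 1451]);
translate([1168, 299, 109]) cube([88, 19, 1451]);
translate([1385, 299, 109]) cube([88, 19, 1451]);
translate([1602, 299, 109]) cube([88, 19, 1451]);
translate([1819, 299, 109]) cube([88, 19, 1451]);
translate([2036, 299, 109]) cube([88, 19, 1451]);
translate([2253, 299, 109]) cube([88, 19, 1451]);
translate([2470, 299, 109]) cube([88, 19, 1451]);
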